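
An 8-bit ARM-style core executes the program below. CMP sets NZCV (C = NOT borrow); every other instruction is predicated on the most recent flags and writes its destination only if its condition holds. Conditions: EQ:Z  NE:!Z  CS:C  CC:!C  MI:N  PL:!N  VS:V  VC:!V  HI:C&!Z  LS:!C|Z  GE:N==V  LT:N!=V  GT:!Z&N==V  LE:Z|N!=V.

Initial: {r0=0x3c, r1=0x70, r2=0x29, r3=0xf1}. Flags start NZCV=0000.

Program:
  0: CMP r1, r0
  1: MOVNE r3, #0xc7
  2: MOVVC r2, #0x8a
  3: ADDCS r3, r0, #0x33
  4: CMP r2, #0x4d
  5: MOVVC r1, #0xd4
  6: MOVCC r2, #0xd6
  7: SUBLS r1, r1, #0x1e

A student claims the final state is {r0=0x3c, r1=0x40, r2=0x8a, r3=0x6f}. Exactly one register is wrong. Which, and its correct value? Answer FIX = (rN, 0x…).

[0] flags=0010 → (cmp)
[1] flags=0010 NE?T → r3=0xc7
[2] flags=0010 VC?T → r2=0x8a
[3] flags=0010 CS?T → r3=0x6f
[4] flags=0011 → (cmp)
[5] flags=0011 VC?F → skip
[6] flags=0011 CC?F → skip
[7] flags=0011 LS?F → skip

FIX = (r1, 0x70)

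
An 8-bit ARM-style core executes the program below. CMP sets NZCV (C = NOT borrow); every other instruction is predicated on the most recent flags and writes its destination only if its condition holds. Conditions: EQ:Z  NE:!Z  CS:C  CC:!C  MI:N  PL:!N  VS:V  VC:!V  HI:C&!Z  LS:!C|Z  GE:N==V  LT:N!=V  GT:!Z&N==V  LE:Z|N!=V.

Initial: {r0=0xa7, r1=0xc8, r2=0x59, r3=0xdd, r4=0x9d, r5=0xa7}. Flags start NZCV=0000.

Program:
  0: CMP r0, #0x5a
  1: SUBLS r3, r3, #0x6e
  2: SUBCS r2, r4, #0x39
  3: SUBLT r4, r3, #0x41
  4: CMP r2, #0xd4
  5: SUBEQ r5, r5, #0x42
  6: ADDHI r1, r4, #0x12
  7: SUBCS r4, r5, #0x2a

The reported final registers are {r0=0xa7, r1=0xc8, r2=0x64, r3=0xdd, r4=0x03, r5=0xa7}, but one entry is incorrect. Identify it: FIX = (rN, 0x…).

0: ✓ CMP  NZCV=0011
1: · SUBLS
2: ✓ SUBCS  r2←0x64
3: ✓ SUBLT  r4←0x9c
4: ✓ CMP  NZCV=1001
5: · SUBEQ
6: · ADDHI
7: · SUBCS

FIX = (r4, 0x9c)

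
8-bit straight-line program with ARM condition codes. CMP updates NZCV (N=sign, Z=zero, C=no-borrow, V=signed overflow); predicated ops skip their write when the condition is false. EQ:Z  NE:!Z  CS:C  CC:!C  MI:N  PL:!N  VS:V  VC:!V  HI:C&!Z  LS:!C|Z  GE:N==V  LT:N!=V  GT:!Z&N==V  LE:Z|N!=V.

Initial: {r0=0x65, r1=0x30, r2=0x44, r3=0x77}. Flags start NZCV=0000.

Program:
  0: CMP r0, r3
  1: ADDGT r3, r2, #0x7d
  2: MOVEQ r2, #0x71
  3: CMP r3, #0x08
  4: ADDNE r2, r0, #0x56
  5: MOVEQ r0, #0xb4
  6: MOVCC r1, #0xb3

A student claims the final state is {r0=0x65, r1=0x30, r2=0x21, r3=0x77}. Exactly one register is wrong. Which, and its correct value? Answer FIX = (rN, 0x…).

FIX = (r2, 0xbb)

0: ✓ CMP  NZCV=1000
1: · ADDGT
2: · MOVEQ
3: ✓ CMP  NZCV=0010
4: ✓ ADDNE  r2←0xbb
5: · MOVEQ
6: · MOVCC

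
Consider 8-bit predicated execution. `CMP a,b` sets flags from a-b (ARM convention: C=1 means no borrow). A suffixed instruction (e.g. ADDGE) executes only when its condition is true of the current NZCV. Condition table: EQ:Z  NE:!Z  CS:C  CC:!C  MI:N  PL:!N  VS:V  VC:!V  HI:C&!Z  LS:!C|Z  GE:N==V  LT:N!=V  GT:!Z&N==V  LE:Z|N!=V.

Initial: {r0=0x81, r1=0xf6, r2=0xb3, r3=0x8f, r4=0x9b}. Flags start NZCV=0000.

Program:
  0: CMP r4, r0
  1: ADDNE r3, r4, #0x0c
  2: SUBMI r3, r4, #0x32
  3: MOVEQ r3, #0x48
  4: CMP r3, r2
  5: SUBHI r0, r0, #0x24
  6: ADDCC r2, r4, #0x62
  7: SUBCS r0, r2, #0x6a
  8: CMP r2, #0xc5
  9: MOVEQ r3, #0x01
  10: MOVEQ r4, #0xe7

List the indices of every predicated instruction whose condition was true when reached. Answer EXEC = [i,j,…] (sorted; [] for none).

0: ✓ CMP  NZCV=0010
1: ✓ ADDNE  r3←0xa7
2: · SUBMI
3: · MOVEQ
4: ✓ CMP  NZCV=1000
5: · SUBHI
6: ✓ ADDCC  r2←0xfd
7: · SUBCS
8: ✓ CMP  NZCV=0010
9: · MOVEQ
10: · MOVEQ

EXEC = [1,6]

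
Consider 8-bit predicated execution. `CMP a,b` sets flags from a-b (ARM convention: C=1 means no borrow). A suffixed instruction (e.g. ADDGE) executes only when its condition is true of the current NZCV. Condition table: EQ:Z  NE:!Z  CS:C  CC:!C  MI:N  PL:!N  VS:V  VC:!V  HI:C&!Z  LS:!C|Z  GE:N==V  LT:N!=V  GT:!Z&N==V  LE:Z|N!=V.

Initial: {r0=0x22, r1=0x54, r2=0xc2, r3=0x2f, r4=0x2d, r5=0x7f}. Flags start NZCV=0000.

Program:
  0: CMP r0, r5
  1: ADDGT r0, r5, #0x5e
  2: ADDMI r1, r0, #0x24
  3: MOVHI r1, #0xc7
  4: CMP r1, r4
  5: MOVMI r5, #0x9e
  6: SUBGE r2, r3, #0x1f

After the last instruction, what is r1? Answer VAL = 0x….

VAL = 0x46

[0] flags=1000 → (cmp)
[1] flags=1000 GT?F → skip
[2] flags=1000 MI?T → r1=0x46
[3] flags=1000 HI?F → skip
[4] flags=0010 → (cmp)
[5] flags=0010 MI?F → skip
[6] flags=0010 GE?T → r2=0x10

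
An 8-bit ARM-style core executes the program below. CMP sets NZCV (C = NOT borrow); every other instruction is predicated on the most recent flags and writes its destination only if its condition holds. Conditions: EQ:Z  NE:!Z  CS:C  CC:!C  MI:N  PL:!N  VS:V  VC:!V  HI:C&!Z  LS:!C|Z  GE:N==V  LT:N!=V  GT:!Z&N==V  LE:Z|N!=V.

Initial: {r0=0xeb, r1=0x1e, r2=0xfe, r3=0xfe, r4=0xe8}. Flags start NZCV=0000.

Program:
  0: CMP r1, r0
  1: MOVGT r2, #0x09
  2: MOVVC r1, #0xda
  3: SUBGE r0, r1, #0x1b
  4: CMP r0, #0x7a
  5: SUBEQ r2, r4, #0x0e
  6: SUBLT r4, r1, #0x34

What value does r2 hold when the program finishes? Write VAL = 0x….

VAL = 0x09

[0] flags=0000 → (cmp)
[1] flags=0000 GT?T → r2=0x09
[2] flags=0000 VC?T → r1=0xda
[3] flags=0000 GE?T → r0=0xbf
[4] flags=0011 → (cmp)
[5] flags=0011 EQ?F → skip
[6] flags=0011 LT?T → r4=0xa6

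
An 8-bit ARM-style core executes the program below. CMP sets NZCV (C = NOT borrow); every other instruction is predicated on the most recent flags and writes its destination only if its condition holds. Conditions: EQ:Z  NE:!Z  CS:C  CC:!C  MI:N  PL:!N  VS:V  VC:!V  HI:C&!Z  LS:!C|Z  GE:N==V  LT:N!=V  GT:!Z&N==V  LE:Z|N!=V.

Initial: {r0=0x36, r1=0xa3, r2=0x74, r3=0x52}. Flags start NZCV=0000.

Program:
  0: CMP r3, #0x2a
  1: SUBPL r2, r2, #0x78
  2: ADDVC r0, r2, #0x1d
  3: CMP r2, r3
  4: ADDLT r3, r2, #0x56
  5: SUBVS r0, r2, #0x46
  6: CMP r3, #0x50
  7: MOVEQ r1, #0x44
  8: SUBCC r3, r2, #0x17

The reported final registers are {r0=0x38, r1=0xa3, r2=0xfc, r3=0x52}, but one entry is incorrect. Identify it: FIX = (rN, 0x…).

FIX = (r0, 0x19)

[0] flags=0010 → (cmp)
[1] flags=0010 PL?T → r2=0xfc
[2] flags=0010 VC?T → r0=0x19
[3] flags=1010 → (cmp)
[4] flags=1010 LT?T → r3=0x52
[5] flags=1010 VS?F → skip
[6] flags=0010 → (cmp)
[7] flags=0010 EQ?F → skip
[8] flags=0010 CC?F → skip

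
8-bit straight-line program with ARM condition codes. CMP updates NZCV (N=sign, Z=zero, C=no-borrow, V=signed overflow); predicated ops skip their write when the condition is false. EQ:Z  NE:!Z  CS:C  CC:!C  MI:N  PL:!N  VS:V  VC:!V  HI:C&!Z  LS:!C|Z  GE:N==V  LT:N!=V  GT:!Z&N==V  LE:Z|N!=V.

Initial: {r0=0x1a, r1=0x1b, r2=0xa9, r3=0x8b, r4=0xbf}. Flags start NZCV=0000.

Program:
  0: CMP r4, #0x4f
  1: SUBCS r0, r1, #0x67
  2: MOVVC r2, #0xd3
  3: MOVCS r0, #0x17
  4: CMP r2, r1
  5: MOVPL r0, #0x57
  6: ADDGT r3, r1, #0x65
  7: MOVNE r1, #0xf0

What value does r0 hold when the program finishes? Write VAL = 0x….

VAL = 0x17

[0] flags=0011 → (cmp)
[1] flags=0011 CS?T → r0=0xb4
[2] flags=0011 VC?F → skip
[3] flags=0011 CS?T → r0=0x17
[4] flags=1010 → (cmp)
[5] flags=1010 PL?F → skip
[6] flags=1010 GT?F → skip
[7] flags=1010 NE?T → r1=0xf0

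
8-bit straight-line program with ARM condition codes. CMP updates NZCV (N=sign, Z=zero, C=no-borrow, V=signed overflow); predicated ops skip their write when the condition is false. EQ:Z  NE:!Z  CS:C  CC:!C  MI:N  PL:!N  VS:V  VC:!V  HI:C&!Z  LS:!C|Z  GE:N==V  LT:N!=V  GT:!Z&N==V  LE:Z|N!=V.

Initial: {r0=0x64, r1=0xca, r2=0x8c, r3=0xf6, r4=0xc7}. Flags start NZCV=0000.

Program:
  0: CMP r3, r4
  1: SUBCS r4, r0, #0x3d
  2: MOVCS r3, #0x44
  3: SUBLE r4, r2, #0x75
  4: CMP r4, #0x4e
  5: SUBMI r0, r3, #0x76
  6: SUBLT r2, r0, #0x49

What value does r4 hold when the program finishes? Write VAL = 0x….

0: ✓ CMP  NZCV=0010
1: ✓ SUBCS  r4←0x27
2: ✓ MOVCS  r3←0x44
3: · SUBLE
4: ✓ CMP  NZCV=1000
5: ✓ SUBMI  r0←0xce
6: ✓ SUBLT  r2←0x85

VAL = 0x27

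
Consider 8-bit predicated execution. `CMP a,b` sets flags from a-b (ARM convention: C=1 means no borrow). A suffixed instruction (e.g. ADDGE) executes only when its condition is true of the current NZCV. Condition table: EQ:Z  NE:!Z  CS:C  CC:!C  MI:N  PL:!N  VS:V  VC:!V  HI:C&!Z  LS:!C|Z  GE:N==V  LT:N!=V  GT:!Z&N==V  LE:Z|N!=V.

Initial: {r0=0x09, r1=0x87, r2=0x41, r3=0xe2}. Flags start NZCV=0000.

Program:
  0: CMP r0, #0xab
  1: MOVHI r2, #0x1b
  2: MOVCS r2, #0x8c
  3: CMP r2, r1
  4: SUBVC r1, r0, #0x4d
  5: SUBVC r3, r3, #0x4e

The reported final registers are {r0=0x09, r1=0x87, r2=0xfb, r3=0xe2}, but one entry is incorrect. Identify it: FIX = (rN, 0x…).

0: ✓ CMP  NZCV=0000
1: · MOVHI
2: · MOVCS
3: ✓ CMP  NZCV=1001
4: · SUBVC
5: · SUBVC

FIX = (r2, 0x41)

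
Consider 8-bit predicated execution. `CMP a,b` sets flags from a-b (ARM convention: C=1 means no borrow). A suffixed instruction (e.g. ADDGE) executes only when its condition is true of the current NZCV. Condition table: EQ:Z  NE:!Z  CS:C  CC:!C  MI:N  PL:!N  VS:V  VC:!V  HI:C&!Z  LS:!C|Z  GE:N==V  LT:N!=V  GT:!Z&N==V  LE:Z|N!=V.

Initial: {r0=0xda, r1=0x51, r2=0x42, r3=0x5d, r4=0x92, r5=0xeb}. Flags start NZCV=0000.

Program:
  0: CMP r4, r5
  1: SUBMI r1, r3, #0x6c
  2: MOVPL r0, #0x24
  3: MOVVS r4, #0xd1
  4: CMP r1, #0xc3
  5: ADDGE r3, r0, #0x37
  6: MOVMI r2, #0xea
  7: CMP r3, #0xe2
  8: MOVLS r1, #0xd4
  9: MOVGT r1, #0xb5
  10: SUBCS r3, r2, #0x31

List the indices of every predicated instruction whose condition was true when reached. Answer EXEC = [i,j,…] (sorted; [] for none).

EXEC = [1,5,8,9]

[0] flags=1000 → (cmp)
[1] flags=1000 MI?T → r1=0xf1
[2] flags=1000 PL?F → skip
[3] flags=1000 VS?F → skip
[4] flags=0010 → (cmp)
[5] flags=0010 GE?T → r3=0x11
[6] flags=0010 MI?F → skip
[7] flags=0000 → (cmp)
[8] flags=0000 LS?T → r1=0xd4
[9] flags=0000 GT?T → r1=0xb5
[10] flags=0000 CS?F → skip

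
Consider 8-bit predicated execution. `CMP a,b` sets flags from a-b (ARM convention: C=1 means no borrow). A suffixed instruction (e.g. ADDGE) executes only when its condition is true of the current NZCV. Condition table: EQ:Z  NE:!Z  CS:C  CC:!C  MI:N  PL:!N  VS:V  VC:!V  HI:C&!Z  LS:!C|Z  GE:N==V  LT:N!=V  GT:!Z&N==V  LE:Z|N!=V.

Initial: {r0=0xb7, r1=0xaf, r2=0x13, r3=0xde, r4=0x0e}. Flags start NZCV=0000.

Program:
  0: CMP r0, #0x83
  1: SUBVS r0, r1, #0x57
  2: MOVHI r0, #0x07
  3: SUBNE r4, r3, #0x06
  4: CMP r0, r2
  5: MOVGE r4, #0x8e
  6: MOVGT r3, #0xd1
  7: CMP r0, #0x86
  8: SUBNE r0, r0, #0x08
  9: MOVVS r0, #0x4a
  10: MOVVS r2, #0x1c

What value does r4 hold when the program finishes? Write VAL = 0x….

VAL = 0xd8

0: ✓ CMP  NZCV=0010
1: · SUBVS
2: ✓ MOVHI  r0←0x07
3: ✓ SUBNE  r4←0xd8
4: ✓ CMP  NZCV=1000
5: · MOVGE
6: · MOVGT
7: ✓ CMP  NZCV=1001
8: ✓ SUBNE  r0←0xff
9: ✓ MOVVS  r0←0x4a
10: ✓ MOVVS  r2←0x1c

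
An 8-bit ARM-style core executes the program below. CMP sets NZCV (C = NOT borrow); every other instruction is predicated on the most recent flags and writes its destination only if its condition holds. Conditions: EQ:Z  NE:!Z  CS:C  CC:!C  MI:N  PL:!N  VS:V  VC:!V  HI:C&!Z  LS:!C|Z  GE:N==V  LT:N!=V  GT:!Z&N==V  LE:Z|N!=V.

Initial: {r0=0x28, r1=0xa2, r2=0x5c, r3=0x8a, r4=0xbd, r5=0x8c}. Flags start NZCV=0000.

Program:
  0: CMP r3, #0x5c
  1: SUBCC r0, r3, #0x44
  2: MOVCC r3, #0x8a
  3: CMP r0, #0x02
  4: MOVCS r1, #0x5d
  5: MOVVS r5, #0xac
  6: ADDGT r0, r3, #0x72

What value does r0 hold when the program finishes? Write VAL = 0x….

0: ✓ CMP  NZCV=0011
1: · SUBCC
2: · MOVCC
3: ✓ CMP  NZCV=0010
4: ✓ MOVCS  r1←0x5d
5: · MOVVS
6: ✓ ADDGT  r0←0xfc

VAL = 0xfc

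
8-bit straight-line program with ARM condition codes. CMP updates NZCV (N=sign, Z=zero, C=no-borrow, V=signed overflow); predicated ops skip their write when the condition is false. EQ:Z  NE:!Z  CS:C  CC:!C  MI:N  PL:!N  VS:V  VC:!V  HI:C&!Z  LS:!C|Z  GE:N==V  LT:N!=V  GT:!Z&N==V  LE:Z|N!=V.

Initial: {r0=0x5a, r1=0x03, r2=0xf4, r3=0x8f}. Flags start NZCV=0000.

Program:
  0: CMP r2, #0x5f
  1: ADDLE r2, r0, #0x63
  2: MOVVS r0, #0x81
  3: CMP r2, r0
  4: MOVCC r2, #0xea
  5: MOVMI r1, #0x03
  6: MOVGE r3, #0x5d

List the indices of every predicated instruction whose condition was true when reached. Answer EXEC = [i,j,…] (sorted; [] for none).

0: ✓ CMP  NZCV=1010
1: ✓ ADDLE  r2←0xbd
2: · MOVVS
3: ✓ CMP  NZCV=0011
4: · MOVCC
5: · MOVMI
6: · MOVGE

EXEC = [1]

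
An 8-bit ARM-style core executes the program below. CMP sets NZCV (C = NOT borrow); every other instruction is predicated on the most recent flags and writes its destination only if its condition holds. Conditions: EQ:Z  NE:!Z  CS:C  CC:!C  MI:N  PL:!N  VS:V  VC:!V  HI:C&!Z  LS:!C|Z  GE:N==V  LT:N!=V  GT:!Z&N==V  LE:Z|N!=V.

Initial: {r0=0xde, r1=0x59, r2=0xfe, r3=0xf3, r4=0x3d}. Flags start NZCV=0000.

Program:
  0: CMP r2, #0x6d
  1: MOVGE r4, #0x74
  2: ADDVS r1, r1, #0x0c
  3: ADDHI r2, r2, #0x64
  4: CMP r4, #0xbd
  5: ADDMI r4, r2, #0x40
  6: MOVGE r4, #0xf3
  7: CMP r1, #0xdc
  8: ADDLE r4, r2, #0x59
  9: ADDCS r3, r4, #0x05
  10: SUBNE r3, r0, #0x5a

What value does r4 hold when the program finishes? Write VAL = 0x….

VAL = 0xf3

0: ✓ CMP  NZCV=1010
1: · MOVGE
2: · ADDVS
3: ✓ ADDHI  r2←0x62
4: ✓ CMP  NZCV=1001
5: ✓ ADDMI  r4←0xa2
6: ✓ MOVGE  r4←0xf3
7: ✓ CMP  NZCV=0000
8: · ADDLE
9: · ADDCS
10: ✓ SUBNE  r3←0x84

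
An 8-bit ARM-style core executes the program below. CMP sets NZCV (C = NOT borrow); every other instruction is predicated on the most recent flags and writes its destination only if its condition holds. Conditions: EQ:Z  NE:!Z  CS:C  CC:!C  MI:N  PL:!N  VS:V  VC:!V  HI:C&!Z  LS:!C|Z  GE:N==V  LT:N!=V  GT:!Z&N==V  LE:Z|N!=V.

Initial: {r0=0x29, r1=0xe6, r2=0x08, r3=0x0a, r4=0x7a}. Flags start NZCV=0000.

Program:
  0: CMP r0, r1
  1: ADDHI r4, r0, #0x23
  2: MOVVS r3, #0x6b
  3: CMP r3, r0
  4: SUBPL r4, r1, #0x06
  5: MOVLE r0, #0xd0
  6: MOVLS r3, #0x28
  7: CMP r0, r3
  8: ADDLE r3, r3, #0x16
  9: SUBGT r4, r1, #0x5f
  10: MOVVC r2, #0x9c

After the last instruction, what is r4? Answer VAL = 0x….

0: ✓ CMP  NZCV=0000
1: · ADDHI
2: · MOVVS
3: ✓ CMP  NZCV=1000
4: · SUBPL
5: ✓ MOVLE  r0←0xd0
6: ✓ MOVLS  r3←0x28
7: ✓ CMP  NZCV=1010
8: ✓ ADDLE  r3←0x3e
9: · SUBGT
10: ✓ MOVVC  r2←0x9c

VAL = 0x7a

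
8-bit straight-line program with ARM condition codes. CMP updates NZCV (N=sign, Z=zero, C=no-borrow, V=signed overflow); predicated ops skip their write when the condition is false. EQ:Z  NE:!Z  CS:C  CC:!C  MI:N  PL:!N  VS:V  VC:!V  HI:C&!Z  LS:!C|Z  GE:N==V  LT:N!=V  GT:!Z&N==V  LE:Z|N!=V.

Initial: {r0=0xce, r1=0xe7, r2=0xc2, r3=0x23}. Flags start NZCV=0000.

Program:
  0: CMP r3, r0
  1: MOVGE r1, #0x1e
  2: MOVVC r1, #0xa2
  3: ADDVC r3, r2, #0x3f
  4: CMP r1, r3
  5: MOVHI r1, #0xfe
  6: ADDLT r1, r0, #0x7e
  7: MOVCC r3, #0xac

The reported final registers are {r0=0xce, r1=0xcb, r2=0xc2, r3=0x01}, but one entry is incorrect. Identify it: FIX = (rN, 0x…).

[0] flags=0000 → (cmp)
[1] flags=0000 GE?T → r1=0x1e
[2] flags=0000 VC?T → r1=0xa2
[3] flags=0000 VC?T → r3=0x01
[4] flags=1010 → (cmp)
[5] flags=1010 HI?T → r1=0xfe
[6] flags=1010 LT?T → r1=0x4c
[7] flags=1010 CC?F → skip

FIX = (r1, 0x4c)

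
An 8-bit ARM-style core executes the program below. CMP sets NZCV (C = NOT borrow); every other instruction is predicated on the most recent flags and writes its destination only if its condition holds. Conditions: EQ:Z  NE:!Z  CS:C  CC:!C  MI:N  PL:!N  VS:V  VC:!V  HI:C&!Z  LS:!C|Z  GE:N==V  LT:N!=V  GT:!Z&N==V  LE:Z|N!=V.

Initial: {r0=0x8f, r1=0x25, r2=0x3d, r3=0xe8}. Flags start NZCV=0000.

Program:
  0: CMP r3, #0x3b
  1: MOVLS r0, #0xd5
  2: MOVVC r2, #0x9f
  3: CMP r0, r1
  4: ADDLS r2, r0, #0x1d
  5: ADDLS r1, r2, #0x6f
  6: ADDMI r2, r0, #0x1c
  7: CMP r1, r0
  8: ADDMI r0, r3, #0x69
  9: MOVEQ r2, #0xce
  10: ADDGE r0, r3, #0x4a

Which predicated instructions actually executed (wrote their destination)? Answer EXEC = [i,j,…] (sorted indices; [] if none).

[0] flags=1010 → (cmp)
[1] flags=1010 LS?F → skip
[2] flags=1010 VC?T → r2=0x9f
[3] flags=0011 → (cmp)
[4] flags=0011 LS?F → skip
[5] flags=0011 LS?F → skip
[6] flags=0011 MI?F → skip
[7] flags=1001 → (cmp)
[8] flags=1001 MI?T → r0=0x51
[9] flags=1001 EQ?F → skip
[10] flags=1001 GE?T → r0=0x32

EXEC = [2,8,10]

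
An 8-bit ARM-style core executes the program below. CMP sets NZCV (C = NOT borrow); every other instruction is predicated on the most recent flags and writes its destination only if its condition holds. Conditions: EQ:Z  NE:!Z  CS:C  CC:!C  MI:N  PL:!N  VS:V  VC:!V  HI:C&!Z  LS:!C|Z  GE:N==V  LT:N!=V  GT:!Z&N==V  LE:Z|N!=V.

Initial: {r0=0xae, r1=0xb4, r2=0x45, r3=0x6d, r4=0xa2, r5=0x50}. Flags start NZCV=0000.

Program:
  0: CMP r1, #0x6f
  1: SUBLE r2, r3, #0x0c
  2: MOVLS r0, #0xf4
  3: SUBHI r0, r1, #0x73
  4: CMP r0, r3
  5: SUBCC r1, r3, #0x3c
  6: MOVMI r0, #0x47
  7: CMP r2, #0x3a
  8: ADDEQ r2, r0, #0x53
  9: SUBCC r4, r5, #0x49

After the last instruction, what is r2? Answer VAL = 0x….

[0] flags=0011 → (cmp)
[1] flags=0011 LE?T → r2=0x61
[2] flags=0011 LS?F → skip
[3] flags=0011 HI?T → r0=0x41
[4] flags=1000 → (cmp)
[5] flags=1000 CC?T → r1=0x31
[6] flags=1000 MI?T → r0=0x47
[7] flags=0010 → (cmp)
[8] flags=0010 EQ?F → skip
[9] flags=0010 CC?F → skip

VAL = 0x61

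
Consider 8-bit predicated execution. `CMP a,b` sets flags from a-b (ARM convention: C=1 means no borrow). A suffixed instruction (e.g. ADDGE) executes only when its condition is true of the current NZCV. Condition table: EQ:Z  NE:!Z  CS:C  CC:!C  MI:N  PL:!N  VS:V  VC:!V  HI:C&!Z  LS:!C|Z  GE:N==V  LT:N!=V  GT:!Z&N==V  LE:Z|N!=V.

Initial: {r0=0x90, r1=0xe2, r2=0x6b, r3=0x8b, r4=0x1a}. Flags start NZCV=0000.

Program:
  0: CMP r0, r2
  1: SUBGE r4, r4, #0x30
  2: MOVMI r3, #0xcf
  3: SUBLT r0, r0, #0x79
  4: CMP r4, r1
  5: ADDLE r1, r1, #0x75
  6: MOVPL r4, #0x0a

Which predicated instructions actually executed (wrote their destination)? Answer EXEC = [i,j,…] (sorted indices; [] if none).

[0] flags=0011 → (cmp)
[1] flags=0011 GE?F → skip
[2] flags=0011 MI?F → skip
[3] flags=0011 LT?T → r0=0x17
[4] flags=0000 → (cmp)
[5] flags=0000 LE?F → skip
[6] flags=0000 PL?T → r4=0x0a

EXEC = [3,6]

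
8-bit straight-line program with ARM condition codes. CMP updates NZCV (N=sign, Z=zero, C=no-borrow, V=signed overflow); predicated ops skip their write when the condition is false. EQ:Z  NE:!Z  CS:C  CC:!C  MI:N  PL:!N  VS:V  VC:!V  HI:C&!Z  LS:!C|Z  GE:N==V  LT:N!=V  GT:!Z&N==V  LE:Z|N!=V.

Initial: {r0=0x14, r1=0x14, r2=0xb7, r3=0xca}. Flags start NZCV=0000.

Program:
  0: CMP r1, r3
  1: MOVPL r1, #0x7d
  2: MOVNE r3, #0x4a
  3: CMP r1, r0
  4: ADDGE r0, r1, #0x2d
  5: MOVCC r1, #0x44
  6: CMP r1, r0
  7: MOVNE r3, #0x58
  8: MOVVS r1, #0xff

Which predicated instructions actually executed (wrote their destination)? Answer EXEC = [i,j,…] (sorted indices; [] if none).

EXEC = [1,2,4,7,8]

[0] flags=0000 → (cmp)
[1] flags=0000 PL?T → r1=0x7d
[2] flags=0000 NE?T → r3=0x4a
[3] flags=0010 → (cmp)
[4] flags=0010 GE?T → r0=0xaa
[5] flags=0010 CC?F → skip
[6] flags=1001 → (cmp)
[7] flags=1001 NE?T → r3=0x58
[8] flags=1001 VS?T → r1=0xff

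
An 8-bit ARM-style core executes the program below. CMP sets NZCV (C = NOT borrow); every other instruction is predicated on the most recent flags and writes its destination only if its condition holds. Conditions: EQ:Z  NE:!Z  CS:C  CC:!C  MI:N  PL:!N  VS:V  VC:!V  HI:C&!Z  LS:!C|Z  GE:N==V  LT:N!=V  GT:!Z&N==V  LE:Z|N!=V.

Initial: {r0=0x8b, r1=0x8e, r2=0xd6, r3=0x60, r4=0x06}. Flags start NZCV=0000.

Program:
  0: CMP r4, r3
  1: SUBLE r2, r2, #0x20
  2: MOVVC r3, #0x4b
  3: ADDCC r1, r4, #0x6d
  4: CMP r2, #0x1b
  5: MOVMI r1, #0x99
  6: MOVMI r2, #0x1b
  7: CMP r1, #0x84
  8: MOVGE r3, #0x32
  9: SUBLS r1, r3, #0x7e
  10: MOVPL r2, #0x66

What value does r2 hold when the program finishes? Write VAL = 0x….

0: ✓ CMP  NZCV=1000
1: ✓ SUBLE  r2←0xb6
2: ✓ MOVVC  r3←0x4b
3: ✓ ADDCC  r1←0x73
4: ✓ CMP  NZCV=1010
5: ✓ MOVMI  r1←0x99
6: ✓ MOVMI  r2←0x1b
7: ✓ CMP  NZCV=0010
8: ✓ MOVGE  r3←0x32
9: · SUBLS
10: ✓ MOVPL  r2←0x66

VAL = 0x66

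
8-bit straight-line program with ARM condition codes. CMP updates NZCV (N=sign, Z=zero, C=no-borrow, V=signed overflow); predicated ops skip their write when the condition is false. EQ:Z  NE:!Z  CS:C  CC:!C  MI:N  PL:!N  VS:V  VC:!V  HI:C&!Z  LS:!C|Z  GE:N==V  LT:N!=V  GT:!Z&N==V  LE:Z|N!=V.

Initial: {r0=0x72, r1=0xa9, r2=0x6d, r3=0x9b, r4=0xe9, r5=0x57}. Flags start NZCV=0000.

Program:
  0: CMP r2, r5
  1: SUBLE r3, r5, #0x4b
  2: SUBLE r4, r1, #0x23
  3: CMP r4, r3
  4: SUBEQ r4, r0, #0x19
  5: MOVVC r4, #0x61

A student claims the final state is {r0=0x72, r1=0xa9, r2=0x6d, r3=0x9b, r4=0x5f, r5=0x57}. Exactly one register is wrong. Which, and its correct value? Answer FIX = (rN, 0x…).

FIX = (r4, 0x61)

[0] flags=0010 → (cmp)
[1] flags=0010 LE?F → skip
[2] flags=0010 LE?F → skip
[3] flags=0010 → (cmp)
[4] flags=0010 EQ?F → skip
[5] flags=0010 VC?T → r4=0x61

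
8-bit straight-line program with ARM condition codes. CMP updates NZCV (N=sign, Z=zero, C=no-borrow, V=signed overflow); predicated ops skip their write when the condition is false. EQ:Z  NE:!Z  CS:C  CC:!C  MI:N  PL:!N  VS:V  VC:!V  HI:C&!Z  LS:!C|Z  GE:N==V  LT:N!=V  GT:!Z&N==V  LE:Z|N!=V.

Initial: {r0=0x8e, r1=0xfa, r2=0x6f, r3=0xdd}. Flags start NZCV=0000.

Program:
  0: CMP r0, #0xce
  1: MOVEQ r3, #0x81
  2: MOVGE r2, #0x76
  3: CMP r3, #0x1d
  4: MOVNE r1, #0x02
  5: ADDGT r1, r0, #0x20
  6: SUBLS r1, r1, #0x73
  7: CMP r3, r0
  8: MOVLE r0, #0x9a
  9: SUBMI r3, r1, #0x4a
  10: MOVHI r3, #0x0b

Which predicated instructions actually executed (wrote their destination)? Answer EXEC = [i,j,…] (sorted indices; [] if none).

0: ✓ CMP  NZCV=1000
1: · MOVEQ
2: · MOVGE
3: ✓ CMP  NZCV=1010
4: ✓ MOVNE  r1←0x02
5: · ADDGT
6: · SUBLS
7: ✓ CMP  NZCV=0010
8: · MOVLE
9: · SUBMI
10: ✓ MOVHI  r3←0x0b

EXEC = [4,10]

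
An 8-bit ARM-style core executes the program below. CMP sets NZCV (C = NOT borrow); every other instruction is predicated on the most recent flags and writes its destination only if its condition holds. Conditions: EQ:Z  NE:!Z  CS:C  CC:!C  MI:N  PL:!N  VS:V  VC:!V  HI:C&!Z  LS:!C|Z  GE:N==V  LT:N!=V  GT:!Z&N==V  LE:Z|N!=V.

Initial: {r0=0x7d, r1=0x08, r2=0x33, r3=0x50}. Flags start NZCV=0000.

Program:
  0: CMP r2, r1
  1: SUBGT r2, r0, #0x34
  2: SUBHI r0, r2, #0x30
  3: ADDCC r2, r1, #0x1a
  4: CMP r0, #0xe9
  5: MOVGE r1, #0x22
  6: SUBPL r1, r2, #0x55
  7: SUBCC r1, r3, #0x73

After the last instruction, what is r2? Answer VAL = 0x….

0: ✓ CMP  NZCV=0010
1: ✓ SUBGT  r2←0x49
2: ✓ SUBHI  r0←0x19
3: · ADDCC
4: ✓ CMP  NZCV=0000
5: ✓ MOVGE  r1←0x22
6: ✓ SUBPL  r1←0xf4
7: ✓ SUBCC  r1←0xdd

VAL = 0x49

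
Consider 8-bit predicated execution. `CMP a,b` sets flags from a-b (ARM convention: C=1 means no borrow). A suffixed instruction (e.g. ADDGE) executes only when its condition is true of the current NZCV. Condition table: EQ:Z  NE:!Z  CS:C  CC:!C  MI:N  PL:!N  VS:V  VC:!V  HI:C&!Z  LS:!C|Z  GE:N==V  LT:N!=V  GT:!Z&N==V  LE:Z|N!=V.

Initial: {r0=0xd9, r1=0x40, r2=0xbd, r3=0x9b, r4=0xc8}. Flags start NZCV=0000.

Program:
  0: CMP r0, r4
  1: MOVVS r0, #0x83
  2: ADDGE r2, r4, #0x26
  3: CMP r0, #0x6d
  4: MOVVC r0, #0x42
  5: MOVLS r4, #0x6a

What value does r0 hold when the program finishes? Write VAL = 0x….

[0] flags=0010 → (cmp)
[1] flags=0010 VS?F → skip
[2] flags=0010 GE?T → r2=0xee
[3] flags=0011 → (cmp)
[4] flags=0011 VC?F → skip
[5] flags=0011 LS?F → skip

VAL = 0xd9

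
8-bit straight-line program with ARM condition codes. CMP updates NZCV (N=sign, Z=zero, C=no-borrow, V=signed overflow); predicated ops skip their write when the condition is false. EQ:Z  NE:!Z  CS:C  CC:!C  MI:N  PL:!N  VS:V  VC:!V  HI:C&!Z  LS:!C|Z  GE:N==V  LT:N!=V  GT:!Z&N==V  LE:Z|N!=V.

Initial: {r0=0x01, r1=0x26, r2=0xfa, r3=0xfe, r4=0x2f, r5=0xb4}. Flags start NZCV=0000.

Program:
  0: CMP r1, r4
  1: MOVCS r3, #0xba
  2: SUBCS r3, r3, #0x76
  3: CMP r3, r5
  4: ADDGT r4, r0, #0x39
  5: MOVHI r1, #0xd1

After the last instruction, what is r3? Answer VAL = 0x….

[0] flags=1000 → (cmp)
[1] flags=1000 CS?F → skip
[2] flags=1000 CS?F → skip
[3] flags=0010 → (cmp)
[4] flags=0010 GT?T → r4=0x3a
[5] flags=0010 HI?T → r1=0xd1

VAL = 0xfe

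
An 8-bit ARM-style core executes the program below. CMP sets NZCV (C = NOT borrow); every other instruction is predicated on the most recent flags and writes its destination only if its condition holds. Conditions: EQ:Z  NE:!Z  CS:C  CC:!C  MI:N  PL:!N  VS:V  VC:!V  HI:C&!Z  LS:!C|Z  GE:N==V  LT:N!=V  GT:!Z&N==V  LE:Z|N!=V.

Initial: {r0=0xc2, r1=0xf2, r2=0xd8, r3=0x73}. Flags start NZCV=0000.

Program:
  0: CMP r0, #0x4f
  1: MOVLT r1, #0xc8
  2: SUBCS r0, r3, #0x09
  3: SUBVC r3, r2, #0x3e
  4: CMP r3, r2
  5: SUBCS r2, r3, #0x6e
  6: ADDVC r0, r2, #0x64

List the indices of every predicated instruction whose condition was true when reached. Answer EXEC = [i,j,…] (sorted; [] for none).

[0] flags=0011 → (cmp)
[1] flags=0011 LT?T → r1=0xc8
[2] flags=0011 CS?T → r0=0x6a
[3] flags=0011 VC?F → skip
[4] flags=1001 → (cmp)
[5] flags=1001 CS?F → skip
[6] flags=1001 VC?F → skip

EXEC = [1,2]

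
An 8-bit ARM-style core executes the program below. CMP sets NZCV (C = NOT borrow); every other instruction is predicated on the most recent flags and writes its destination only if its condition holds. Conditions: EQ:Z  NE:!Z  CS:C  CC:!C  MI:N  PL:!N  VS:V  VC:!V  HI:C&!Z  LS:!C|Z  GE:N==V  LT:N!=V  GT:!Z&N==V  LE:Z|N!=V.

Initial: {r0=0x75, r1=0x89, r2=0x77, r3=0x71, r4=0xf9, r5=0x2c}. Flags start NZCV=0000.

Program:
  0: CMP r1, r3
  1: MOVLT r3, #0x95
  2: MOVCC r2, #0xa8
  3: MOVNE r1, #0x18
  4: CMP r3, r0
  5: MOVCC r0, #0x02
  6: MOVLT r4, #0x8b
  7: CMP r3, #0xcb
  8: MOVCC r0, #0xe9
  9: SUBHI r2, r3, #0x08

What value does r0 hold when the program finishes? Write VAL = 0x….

VAL = 0xe9

[0] flags=0011 → (cmp)
[1] flags=0011 LT?T → r3=0x95
[2] flags=0011 CC?F → skip
[3] flags=0011 NE?T → r1=0x18
[4] flags=0011 → (cmp)
[5] flags=0011 CC?F → skip
[6] flags=0011 LT?T → r4=0x8b
[7] flags=1000 → (cmp)
[8] flags=1000 CC?T → r0=0xe9
[9] flags=1000 HI?F → skip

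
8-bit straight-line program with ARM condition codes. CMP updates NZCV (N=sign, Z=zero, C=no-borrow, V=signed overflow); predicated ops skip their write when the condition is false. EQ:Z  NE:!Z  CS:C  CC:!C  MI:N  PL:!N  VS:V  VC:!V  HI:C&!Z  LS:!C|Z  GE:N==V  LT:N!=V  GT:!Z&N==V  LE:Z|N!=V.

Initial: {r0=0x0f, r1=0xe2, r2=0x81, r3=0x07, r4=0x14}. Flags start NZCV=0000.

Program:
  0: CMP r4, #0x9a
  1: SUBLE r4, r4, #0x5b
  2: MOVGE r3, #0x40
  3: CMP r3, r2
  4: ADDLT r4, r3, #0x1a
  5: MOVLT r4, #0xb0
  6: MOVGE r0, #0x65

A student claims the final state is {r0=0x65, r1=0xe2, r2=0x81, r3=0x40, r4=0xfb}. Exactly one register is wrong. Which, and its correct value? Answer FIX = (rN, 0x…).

0: ✓ CMP  NZCV=0000
1: · SUBLE
2: ✓ MOVGE  r3←0x40
3: ✓ CMP  NZCV=1001
4: · ADDLT
5: · MOVLT
6: ✓ MOVGE  r0←0x65

FIX = (r4, 0x14)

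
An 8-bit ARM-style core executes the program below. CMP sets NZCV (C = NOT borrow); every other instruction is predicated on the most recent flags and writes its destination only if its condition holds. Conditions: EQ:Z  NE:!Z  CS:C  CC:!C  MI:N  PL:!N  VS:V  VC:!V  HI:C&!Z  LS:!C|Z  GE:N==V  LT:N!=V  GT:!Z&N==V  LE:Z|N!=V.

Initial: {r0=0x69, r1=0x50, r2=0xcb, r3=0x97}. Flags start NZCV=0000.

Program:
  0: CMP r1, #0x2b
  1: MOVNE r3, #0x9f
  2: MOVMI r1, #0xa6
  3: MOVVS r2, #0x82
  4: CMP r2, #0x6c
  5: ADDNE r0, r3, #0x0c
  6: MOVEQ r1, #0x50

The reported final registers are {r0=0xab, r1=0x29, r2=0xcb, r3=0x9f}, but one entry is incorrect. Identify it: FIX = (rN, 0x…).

0: ✓ CMP  NZCV=0010
1: ✓ MOVNE  r3←0x9f
2: · MOVMI
3: · MOVVS
4: ✓ CMP  NZCV=0011
5: ✓ ADDNE  r0←0xab
6: · MOVEQ

FIX = (r1, 0x50)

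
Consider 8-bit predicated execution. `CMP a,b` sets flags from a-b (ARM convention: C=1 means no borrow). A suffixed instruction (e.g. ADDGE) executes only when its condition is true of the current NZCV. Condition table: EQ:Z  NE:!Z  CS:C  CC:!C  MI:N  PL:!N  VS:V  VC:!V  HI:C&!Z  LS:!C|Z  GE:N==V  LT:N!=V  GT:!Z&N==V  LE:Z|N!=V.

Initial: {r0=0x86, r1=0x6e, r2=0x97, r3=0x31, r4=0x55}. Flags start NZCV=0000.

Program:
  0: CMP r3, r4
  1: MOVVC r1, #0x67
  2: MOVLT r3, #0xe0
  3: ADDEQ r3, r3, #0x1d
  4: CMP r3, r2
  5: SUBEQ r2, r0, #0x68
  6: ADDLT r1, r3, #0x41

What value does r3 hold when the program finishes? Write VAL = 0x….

0: ✓ CMP  NZCV=1000
1: ✓ MOVVC  r1←0x67
2: ✓ MOVLT  r3←0xe0
3: · ADDEQ
4: ✓ CMP  NZCV=0010
5: · SUBEQ
6: · ADDLT

VAL = 0xe0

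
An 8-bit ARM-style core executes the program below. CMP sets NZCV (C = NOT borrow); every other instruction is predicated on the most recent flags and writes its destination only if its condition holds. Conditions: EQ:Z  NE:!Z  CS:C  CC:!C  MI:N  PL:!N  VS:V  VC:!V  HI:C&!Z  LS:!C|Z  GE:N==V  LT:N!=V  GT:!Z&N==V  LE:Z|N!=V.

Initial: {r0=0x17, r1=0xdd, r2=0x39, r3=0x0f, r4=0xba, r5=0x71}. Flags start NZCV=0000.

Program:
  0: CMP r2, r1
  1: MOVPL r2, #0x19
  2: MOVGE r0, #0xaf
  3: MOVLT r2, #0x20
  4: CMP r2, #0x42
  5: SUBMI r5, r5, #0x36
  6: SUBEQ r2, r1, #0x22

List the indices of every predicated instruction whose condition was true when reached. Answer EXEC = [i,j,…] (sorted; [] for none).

0: ✓ CMP  NZCV=0000
1: ✓ MOVPL  r2←0x19
2: ✓ MOVGE  r0←0xaf
3: · MOVLT
4: ✓ CMP  NZCV=1000
5: ✓ SUBMI  r5←0x3b
6: · SUBEQ

EXEC = [1,2,5]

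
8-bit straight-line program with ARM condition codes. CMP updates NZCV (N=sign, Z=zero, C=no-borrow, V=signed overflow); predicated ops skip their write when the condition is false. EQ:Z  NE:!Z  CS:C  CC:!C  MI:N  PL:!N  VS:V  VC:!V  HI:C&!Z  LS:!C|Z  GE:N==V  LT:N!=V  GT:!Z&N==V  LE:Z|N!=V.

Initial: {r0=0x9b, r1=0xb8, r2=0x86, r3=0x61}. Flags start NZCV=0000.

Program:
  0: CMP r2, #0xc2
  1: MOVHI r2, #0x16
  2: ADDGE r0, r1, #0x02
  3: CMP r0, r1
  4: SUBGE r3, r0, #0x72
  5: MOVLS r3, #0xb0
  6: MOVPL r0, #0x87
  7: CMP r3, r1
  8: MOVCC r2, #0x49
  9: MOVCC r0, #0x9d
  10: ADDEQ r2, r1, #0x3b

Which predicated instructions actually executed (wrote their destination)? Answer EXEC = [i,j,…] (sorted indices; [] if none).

[0] flags=1000 → (cmp)
[1] flags=1000 HI?F → skip
[2] flags=1000 GE?F → skip
[3] flags=1000 → (cmp)
[4] flags=1000 GE?F → skip
[5] flags=1000 LS?T → r3=0xb0
[6] flags=1000 PL?F → skip
[7] flags=1000 → (cmp)
[8] flags=1000 CC?T → r2=0x49
[9] flags=1000 CC?T → r0=0x9d
[10] flags=1000 EQ?F → skip

EXEC = [5,8,9]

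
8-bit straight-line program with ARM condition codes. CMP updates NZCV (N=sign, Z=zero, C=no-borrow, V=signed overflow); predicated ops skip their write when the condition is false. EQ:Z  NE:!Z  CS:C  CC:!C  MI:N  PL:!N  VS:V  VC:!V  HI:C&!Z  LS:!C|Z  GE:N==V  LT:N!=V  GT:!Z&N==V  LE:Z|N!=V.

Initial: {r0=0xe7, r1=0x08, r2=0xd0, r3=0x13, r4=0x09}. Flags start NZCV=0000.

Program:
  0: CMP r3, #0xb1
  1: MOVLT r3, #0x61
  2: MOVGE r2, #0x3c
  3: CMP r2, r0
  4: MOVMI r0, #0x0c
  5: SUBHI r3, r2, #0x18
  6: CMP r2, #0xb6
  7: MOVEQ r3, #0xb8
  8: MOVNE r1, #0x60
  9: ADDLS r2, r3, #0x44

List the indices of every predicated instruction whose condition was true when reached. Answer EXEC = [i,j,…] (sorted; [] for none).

EXEC = [2,8,9]

[0] flags=0000 → (cmp)
[1] flags=0000 LT?F → skip
[2] flags=0000 GE?T → r2=0x3c
[3] flags=0000 → (cmp)
[4] flags=0000 MI?F → skip
[5] flags=0000 HI?F → skip
[6] flags=1001 → (cmp)
[7] flags=1001 EQ?F → skip
[8] flags=1001 NE?T → r1=0x60
[9] flags=1001 LS?T → r2=0x57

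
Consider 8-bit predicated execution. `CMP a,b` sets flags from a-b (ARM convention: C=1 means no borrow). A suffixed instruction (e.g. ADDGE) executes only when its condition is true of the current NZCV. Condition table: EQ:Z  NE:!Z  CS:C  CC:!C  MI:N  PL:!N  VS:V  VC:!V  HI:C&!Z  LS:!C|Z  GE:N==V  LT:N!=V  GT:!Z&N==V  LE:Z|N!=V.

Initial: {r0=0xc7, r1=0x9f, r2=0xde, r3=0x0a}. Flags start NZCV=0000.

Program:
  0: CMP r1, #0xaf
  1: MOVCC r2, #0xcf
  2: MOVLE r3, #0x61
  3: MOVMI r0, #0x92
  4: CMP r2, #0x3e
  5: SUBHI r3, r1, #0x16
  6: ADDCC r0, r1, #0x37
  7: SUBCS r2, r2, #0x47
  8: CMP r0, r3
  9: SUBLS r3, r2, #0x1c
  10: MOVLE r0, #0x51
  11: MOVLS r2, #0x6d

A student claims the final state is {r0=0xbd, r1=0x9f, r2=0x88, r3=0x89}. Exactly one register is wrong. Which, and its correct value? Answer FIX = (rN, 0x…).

0: ✓ CMP  NZCV=1000
1: ✓ MOVCC  r2←0xcf
2: ✓ MOVLE  r3←0x61
3: ✓ MOVMI  r0←0x92
4: ✓ CMP  NZCV=1010
5: ✓ SUBHI  r3←0x89
6: · ADDCC
7: ✓ SUBCS  r2←0x88
8: ✓ CMP  NZCV=0010
9: · SUBLS
10: · MOVLE
11: · MOVLS

FIX = (r0, 0x92)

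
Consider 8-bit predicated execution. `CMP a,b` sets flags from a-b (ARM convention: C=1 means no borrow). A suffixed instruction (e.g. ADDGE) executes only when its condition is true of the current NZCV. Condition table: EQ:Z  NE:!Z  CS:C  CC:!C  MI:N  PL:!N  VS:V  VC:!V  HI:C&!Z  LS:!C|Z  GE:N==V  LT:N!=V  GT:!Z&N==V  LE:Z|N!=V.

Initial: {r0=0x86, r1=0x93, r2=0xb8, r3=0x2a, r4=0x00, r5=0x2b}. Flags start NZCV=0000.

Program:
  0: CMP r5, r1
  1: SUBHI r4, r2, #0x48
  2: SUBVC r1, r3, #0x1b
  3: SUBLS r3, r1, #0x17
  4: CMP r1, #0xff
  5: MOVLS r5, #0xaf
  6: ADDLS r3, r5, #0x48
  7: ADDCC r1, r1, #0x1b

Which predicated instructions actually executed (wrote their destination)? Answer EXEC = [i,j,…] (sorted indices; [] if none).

[0] flags=1001 → (cmp)
[1] flags=1001 HI?F → skip
[2] flags=1001 VC?F → skip
[3] flags=1001 LS?T → r3=0x7c
[4] flags=1000 → (cmp)
[5] flags=1000 LS?T → r5=0xaf
[6] flags=1000 LS?T → r3=0xf7
[7] flags=1000 CC?T → r1=0xae

EXEC = [3,5,6,7]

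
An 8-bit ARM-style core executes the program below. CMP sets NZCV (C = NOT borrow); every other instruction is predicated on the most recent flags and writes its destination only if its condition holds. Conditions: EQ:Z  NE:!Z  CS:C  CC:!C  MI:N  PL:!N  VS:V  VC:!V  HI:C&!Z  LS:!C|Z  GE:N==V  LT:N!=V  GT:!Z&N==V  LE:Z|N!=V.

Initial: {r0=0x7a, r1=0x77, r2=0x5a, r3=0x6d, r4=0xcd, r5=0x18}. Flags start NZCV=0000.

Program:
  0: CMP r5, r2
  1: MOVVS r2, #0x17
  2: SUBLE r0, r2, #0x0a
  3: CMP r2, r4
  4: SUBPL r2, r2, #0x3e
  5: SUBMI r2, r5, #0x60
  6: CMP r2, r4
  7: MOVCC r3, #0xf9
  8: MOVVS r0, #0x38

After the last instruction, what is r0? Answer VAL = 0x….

0: ✓ CMP  NZCV=1000
1: · MOVVS
2: ✓ SUBLE  r0←0x50
3: ✓ CMP  NZCV=1001
4: · SUBPL
5: ✓ SUBMI  r2←0xb8
6: ✓ CMP  NZCV=1000
7: ✓ MOVCC  r3←0xf9
8: · MOVVS

VAL = 0x50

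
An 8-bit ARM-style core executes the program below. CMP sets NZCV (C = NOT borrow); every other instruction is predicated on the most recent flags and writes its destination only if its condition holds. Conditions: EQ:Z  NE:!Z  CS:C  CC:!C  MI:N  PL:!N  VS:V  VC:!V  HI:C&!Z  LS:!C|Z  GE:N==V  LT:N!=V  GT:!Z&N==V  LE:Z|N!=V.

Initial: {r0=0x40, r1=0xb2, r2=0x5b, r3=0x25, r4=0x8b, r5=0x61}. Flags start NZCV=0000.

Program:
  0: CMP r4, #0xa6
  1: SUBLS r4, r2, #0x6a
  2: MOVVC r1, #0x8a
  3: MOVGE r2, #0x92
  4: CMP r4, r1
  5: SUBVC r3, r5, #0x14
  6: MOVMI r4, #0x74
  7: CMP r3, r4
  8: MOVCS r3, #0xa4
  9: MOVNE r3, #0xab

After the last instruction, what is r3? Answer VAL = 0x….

[0] flags=1000 → (cmp)
[1] flags=1000 LS?T → r4=0xf1
[2] flags=1000 VC?T → r1=0x8a
[3] flags=1000 GE?F → skip
[4] flags=0010 → (cmp)
[5] flags=0010 VC?T → r3=0x4d
[6] flags=0010 MI?F → skip
[7] flags=0000 → (cmp)
[8] flags=0000 CS?F → skip
[9] flags=0000 NE?T → r3=0xab

VAL = 0xab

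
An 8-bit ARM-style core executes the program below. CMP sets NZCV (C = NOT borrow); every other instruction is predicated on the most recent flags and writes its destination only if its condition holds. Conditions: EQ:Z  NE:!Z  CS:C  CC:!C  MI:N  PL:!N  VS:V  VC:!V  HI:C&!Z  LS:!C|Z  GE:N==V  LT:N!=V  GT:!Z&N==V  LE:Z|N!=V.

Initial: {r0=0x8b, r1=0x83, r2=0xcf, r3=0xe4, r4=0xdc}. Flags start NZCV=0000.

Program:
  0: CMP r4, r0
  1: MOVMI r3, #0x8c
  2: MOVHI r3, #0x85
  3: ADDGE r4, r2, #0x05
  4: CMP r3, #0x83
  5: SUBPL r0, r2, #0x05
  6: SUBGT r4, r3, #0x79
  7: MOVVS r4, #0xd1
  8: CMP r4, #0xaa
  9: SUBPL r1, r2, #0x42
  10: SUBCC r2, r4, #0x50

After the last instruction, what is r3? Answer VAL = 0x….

VAL = 0x85

[0] flags=0010 → (cmp)
[1] flags=0010 MI?F → skip
[2] flags=0010 HI?T → r3=0x85
[3] flags=0010 GE?T → r4=0xd4
[4] flags=0010 → (cmp)
[5] flags=0010 PL?T → r0=0xca
[6] flags=0010 GT?T → r4=0x0c
[7] flags=0010 VS?F → skip
[8] flags=0000 → (cmp)
[9] flags=0000 PL?T → r1=0x8d
[10] flags=0000 CC?T → r2=0xbc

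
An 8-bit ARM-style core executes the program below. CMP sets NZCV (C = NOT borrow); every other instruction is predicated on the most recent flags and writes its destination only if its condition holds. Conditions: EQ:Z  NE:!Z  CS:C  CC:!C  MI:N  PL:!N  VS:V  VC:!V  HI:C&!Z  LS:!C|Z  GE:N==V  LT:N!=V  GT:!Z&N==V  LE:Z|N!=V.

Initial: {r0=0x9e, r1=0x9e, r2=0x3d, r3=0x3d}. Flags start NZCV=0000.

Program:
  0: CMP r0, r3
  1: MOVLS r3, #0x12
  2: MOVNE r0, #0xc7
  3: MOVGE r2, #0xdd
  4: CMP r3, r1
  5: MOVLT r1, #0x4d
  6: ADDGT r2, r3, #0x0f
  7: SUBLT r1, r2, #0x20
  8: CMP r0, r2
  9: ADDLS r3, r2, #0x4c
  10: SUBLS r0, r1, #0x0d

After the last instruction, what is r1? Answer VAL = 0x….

VAL = 0x9e

0: ✓ CMP  NZCV=0011
1: · MOVLS
2: ✓ MOVNE  r0←0xc7
3: · MOVGE
4: ✓ CMP  NZCV=1001
5: · MOVLT
6: ✓ ADDGT  r2←0x4c
7: · SUBLT
8: ✓ CMP  NZCV=0011
9: · ADDLS
10: · SUBLS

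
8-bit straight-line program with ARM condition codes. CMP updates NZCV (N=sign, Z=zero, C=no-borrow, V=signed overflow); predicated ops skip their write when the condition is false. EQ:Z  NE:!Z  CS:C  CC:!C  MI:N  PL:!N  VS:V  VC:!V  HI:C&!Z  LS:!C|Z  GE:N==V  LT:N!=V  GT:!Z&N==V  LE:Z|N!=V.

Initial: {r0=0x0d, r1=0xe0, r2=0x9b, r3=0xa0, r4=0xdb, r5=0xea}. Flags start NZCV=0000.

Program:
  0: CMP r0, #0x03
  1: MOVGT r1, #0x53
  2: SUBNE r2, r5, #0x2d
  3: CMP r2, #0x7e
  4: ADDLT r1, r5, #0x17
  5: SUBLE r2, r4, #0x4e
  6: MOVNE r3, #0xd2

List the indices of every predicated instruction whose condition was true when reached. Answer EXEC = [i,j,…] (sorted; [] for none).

EXEC = [1,2,4,5,6]

0: ✓ CMP  NZCV=0010
1: ✓ MOVGT  r1←0x53
2: ✓ SUBNE  r2←0xbd
3: ✓ CMP  NZCV=0011
4: ✓ ADDLT  r1←0x01
5: ✓ SUBLE  r2←0x8d
6: ✓ MOVNE  r3←0xd2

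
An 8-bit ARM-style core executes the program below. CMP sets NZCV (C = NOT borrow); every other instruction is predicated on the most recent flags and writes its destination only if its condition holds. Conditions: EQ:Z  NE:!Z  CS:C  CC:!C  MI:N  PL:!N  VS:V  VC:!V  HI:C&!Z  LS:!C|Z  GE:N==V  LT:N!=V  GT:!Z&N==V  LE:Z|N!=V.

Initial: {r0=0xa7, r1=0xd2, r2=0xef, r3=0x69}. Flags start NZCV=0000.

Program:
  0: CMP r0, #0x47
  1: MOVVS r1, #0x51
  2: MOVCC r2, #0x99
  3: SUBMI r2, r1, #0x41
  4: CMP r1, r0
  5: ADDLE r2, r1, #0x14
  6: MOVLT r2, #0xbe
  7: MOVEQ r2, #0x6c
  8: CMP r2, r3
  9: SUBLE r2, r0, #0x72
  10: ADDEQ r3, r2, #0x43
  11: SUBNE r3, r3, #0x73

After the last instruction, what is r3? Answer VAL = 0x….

0: ✓ CMP  NZCV=0011
1: ✓ MOVVS  r1←0x51
2: · MOVCC
3: · SUBMI
4: ✓ CMP  NZCV=1001
5: · ADDLE
6: · MOVLT
7: · MOVEQ
8: ✓ CMP  NZCV=1010
9: ✓ SUBLE  r2←0x35
10: · ADDEQ
11: ✓ SUBNE  r3←0xf6

VAL = 0xf6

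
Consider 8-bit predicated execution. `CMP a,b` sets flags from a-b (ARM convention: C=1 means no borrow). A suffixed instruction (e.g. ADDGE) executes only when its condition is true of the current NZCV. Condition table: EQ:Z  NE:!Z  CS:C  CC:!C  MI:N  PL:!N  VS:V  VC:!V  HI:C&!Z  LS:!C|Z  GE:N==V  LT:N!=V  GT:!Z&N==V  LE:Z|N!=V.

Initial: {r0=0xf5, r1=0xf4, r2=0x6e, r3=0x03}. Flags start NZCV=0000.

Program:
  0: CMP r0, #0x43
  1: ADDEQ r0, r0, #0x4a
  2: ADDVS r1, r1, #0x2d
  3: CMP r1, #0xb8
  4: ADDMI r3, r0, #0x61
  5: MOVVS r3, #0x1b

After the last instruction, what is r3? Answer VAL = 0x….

0: ✓ CMP  NZCV=1010
1: · ADDEQ
2: · ADDVS
3: ✓ CMP  NZCV=0010
4: · ADDMI
5: · MOVVS

VAL = 0x03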